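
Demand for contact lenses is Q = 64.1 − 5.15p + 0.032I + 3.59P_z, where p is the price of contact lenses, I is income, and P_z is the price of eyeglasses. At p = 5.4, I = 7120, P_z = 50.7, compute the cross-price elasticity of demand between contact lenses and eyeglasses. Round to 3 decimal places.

0.408

At the given point, Q = 64.1 − 5.15(5.4) + 0.032(7120) + 3.59(50.7) = 64.1 − 27.81 + 227.84 + 182.013 = 446.143.
∂Q/∂P_z = +3.59, so E_xy = 3.59·(50.7/446.143) ≈ 0.408.
E_xy > 0: the goods are substitutes.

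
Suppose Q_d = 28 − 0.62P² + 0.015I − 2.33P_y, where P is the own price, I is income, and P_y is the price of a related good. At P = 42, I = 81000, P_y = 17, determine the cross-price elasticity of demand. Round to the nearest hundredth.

-0.36

At the given point, Q_d = 28 − 0.62(42)² + 0.015(81000) − 2.33(17) = 28 − 1093.68 + 1215 − 39.61 = 109.71.
∂Q_d/∂P_y = −2.33, so E_xy = -2.33·(17/109.71) ≈ -0.36.
E_xy < 0: the goods are complements.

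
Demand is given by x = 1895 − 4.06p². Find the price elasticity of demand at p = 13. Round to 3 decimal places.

At p = 13, x = 1208.86.
dx/dp = −2·4.06·p = −105.56.
Point elasticity E = (dx/dp)·(p/x) = -105.56 × 13/1208.86 ≈ -1.135.
|E| > 1, so demand is elastic at this price.

-1.135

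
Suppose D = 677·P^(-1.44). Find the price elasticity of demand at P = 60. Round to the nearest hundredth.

-1.44

For a Cobb–Douglas (constant-elasticity) form D = A·P^α·…, the elasticity with respect to P equals the exponent α at every point.
Here the exponent on P is -1.44, so the price elasticity of demand is -1.44.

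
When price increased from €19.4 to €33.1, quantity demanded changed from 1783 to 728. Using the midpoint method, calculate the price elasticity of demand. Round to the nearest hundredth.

%ΔQ = (728 − 1783)/[(1783 + 728)/2] = -1055/1255.5 ≈ -0.8403.
%Δp = (33.1 − 19.4)/[(19.4 + 33.1)/2] = 13.7/26.25 ≈ 0.5219.
Arc elasticity E = %ΔQ/%Δp ≈ -0.8403/0.5219 ≈ -1.61.
|E| > 1: demand is elastic over this range.

-1.61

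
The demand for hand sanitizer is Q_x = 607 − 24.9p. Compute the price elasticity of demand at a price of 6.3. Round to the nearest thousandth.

-0.348

At p = 6.3, Q_x = 450.13.
dQ_x/dp = −24.9.
Point elasticity E = (dQ_x/dp)·(p/Q_x) = -24.9 × 6.3/450.13 ≈ -0.348.
|E| < 1, so demand is inelastic at this price.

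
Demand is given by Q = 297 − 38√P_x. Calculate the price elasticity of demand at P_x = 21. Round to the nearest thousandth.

-0.709

At P_x = 21, Q = 122.8621.
dQ/dP_x = −38/(2√P_x) = −38/(2·4.5826).
Point elasticity E = (dQ/dP_x)·(P_x/Q) = -4.1461 × 21/122.8621 ≈ -0.709.
|E| < 1, so demand is inelastic at this price.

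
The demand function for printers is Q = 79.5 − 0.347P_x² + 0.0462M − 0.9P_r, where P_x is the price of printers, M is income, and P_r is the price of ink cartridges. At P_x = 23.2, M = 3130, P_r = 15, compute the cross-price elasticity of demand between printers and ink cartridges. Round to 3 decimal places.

Substituting, Q = 79.5 − 0.347(23.2)² + 0.0462(3130) − 0.9(15) = 79.5 − 186.7693 + 144.606 − 13.5 = 23.8367.
∂Q/∂P_r = −0.9, so E_xy = -0.9·(15/23.8367) ≈ -0.566.
E_xy < 0: the goods are complements.

-0.566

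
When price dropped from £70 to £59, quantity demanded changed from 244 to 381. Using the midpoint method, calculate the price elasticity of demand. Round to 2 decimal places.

%Δq = (381 − 244)/[(244 + 381)/2] = 137/312.5 ≈ 0.4384.
%Δp = (59 − 70)/[(70 + 59)/2] = -11/64.5 ≈ -0.1705.
Arc elasticity E = %Δq/%Δp ≈ 0.4384/-0.1705 ≈ -2.57.
|E| > 1: demand is elastic over this range.

-2.57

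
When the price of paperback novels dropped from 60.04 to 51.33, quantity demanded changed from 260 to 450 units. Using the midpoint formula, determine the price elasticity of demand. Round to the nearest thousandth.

%Δq = (450 − 260)/[(260 + 450)/2] = 190/355 ≈ 0.5352.
%Δp = (51.33 − 60.04)/[(60.04 + 51.33)/2] = -8.71/55.685 ≈ -0.1564.
Arc elasticity E = %Δq/%Δp ≈ 0.5352/-0.1564 ≈ -3.422.
|E| > 1: demand is elastic over this range.

-3.422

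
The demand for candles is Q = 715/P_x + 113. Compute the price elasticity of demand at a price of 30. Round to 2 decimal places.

-0.17

At P_x = 30, Q = 136.8333.
dQ/dP_x = −715/P_x² = −0.7944.
Point elasticity E = (dQ/dP_x)·(P_x/Q) = -0.7944 × 30/136.8333 ≈ -0.17.
|E| < 1, so demand is inelastic at this price.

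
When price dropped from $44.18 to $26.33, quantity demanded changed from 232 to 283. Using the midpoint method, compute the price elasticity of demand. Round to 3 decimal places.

-0.391

%Δq = (283 − 232)/[(232 + 283)/2] = 51/257.5 ≈ 0.1981.
%ΔP = (26.33 − 44.18)/[(44.18 + 26.33)/2] = -17.85/35.255 ≈ -0.5063.
Arc elasticity E = %Δq/%ΔP ≈ 0.1981/-0.5063 ≈ -0.391.
|E| < 1: demand is inelastic over this range.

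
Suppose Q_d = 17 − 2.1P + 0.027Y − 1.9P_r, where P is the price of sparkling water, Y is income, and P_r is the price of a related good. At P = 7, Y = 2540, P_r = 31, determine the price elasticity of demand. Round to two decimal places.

Q_d = 17 − 2.1(7) + 0.027(2540) − 1.9(31) = 17 − 14.7 + 68.58 − 58.9 = 11.98.
∂Q_d/∂P = −2.1, so E_p = (−2.1)·(7/11.98) ≈ -1.23.
|E_p| > 1: demand is elastic.

-1.23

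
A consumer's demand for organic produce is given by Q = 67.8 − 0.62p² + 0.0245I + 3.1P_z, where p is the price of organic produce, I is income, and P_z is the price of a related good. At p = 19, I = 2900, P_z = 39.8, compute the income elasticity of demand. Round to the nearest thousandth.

At the given point, Q = 67.8 − 0.62(19)² + 0.0245(2900) + 3.1(39.8) = 67.8 − 223.82 + 71.05 + 123.38 = 38.41.
∂Q/∂I = +0.0245, so E_I = 0.0245·(2900/38.41) ≈ 1.850.
E_I > 1: normal good (luxury).

1.850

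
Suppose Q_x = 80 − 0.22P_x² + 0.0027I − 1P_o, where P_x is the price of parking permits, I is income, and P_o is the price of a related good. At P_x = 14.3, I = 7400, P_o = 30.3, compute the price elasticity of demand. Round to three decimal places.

-3.644

Substituting, Q_x = 80 − 0.22(14.3)² + 0.0027(7400) − 1(30.3) = 80 − 44.9878 + 19.98 − 30.3 = 24.6922.
∂Q_x/∂P_x = −2·0.22·P_x = -6.292, so E_p = -6.292·(14.3/24.6922) ≈ -3.644.
|E_p| > 1: demand is elastic.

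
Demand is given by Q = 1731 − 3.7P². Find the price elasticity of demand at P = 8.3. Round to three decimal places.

-0.345

At P = 8.3, Q = 1476.107.
dQ/dP = −2·3.7·P = −61.42.
Point elasticity E = (dQ/dP)·(P/Q) = -61.42 × 8.3/1476.107 ≈ -0.345.
|E| < 1, so demand is inelastic at this price.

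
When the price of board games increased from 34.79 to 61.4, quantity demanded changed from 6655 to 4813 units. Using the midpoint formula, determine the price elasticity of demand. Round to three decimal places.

%ΔQ = (4813 − 6655)/[(6655 + 4813)/2] = -1842/5734 ≈ -0.3212.
%ΔP = (61.4 − 34.79)/[(34.79 + 61.4)/2] = 26.61/48.095 ≈ 0.5533.
Arc elasticity E = %ΔQ/%ΔP ≈ -0.3212/0.5533 ≈ -0.581.
|E| < 1: demand is inelastic over this range.

-0.581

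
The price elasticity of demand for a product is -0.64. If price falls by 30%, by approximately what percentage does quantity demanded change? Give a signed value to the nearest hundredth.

%ΔQ ≈ E × %ΔP = (-0.64) × (-30%) = 19.20%.

19.20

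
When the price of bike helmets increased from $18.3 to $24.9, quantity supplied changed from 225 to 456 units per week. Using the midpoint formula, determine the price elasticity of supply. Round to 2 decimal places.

%ΔQ = (456 − 225)/[(225 + 456)/2] = 231/340.5 ≈ 0.6784.
%ΔP = (24.9 − 18.3)/[(18.3 + 24.9)/2] = 6.6/21.6 ≈ 0.3056.
Arc elasticity E = %ΔQ/%ΔP ≈ 0.6784/0.3056 ≈ 2.22.
|E| > 1: supply is elastic over this range.

2.22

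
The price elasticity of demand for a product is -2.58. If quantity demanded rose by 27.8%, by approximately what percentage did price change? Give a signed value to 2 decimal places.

%ΔQ ≈ E × %ΔP ⇒ %ΔP = %ΔQ / E = (27.8%)/(-2.58) ≈ -10.78%.

-10.78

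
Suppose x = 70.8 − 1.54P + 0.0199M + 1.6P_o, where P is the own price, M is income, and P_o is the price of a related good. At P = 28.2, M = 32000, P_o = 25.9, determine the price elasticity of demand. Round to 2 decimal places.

-0.06

At the given point, x = 70.8 − 1.54(28.2) + 0.0199(32000) + 1.6(25.9) = 70.8 − 43.428 + 636.8 + 41.44 = 705.612.
∂x/∂P = −1.54, so E_p = (−1.54)·(28.2/705.612) ≈ -0.06.
|E_p| < 1: demand is inelastic.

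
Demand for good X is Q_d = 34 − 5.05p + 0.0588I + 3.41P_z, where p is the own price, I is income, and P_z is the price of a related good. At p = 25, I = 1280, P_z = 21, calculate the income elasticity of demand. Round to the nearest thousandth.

1.378

Q_d = 34 − 5.05(25) + 0.0588(1280) + 3.41(21) = 34 − 126.25 + 75.264 + 71.61 = 54.624.
∂Q_d/∂I = +0.0588, so E_I = 0.0588·(1280/54.624) ≈ 1.378.
E_I > 1: normal good (luxury).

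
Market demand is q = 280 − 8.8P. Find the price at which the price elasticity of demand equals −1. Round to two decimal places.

For linear demand q = a − bP, E = −bP/(a − bP). |E| = 1 ⇒ bP = a − bP ⇒ P = a/(2b).
P = 280/(2·8.8) ≈ 15.91.

15.91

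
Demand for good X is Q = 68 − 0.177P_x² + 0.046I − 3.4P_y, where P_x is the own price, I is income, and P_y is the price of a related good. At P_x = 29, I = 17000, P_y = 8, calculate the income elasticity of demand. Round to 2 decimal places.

Q = 68 − 0.177(29)² + 0.046(17000) − 3.4(8) = 68 − 148.857 + 782 − 27.2 = 673.943.
∂Q/∂I = +0.046, so E_I = 0.046·(17000/673.943) ≈ 1.16.
E_I > 1: normal good (luxury).

1.16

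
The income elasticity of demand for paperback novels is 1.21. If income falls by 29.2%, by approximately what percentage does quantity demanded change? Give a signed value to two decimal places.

%ΔQ ≈ E × %ΔI = (1.21) × (-29.2%) ≈ -35.33%.

-35.33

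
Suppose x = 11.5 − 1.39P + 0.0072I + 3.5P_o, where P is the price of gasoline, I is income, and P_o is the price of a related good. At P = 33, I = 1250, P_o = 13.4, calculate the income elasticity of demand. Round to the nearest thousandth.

0.418

First evaluate x: 11.5 − 1.39(33) + 0.0072(1250) + 3.5(13.4) = 11.5 − 45.87 + 9 + 46.9 = 21.53.
∂x/∂I = +0.0072, so E_I = 0.0072·(1250/21.53) ≈ 0.418.
E_I ∈ (0,1): normal good (necessity).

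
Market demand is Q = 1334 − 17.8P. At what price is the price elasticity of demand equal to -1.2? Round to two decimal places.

40.88

Set −bP/(a − bP) = −1.2 ⇒ bP = 1.2(a − bP) ⇒ bP(1+1.2) = 1.2·a.
P = 1.2·1334/(17.8·2.2) ≈ 40.88.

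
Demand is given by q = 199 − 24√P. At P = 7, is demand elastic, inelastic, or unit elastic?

inelastic

At P = 7, q = 135.502.
dq/dP = −24/(2√P) = −24/(2·2.6458).
Point elasticity E = (dq/dP)·(P/q) = -4.5356 × 7/135.502 ≈ -0.234.
|E| ≈ 0.234 < 1, so demand is inelastic.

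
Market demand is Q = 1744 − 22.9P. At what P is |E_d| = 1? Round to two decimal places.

38.08

For linear demand Q = a − bP, E = −bP/(a − bP). |E| = 1 ⇒ bP = a − bP ⇒ P = a/(2b).
P = 1744/(2·22.9) ≈ 38.08.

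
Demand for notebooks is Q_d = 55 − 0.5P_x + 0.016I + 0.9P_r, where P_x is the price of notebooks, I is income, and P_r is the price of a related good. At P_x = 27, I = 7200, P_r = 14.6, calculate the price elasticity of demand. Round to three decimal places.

-0.079

First evaluate Q_d: 55 − 0.5(27) + 0.016(7200) + 0.9(14.6) = 55 − 13.5 + 115.2 + 13.14 = 169.84.
∂Q_d/∂P_x = −0.5, so E_p = (−0.5)·(27/169.84) ≈ -0.079.
|E_p| < 1: demand is inelastic.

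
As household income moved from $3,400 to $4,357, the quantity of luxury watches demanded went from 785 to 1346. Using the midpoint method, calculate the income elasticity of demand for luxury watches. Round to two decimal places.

2.13

%ΔQ = (1346 − 785)/[(785+1346)/2] = 561/1065.5 ≈ 0.5265.
%ΔM = (4,357 − 3,400)/[(3,400+4,357)/2] = 957/3878.5 ≈ 0.2467.
E_I = %ΔQ/%ΔM ≈ 2.13.
E_I > 1: normal good (luxury).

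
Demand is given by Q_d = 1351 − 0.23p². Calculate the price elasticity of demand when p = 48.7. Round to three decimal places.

-1.354

At p = 48.7, Q_d = 805.5113.
dQ_d/dp = −2·0.23·p = −22.402.
Point elasticity E = (dQ_d/dp)·(p/Q_d) = -22.402 × 48.7/805.5113 ≈ -1.354.
|E| > 1, so demand is elastic at this price.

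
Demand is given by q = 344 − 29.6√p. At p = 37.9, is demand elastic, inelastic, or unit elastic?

inelastic

At p = 37.9, q = 161.7736.
dq/dp = −29.6/(2√p) = −29.6/(2·6.1563).
Point elasticity E = (dq/dp)·(p/q) = -2.404 × 37.9/161.7736 ≈ -0.563.
|E| ≈ 0.563 < 1, so demand is inelastic.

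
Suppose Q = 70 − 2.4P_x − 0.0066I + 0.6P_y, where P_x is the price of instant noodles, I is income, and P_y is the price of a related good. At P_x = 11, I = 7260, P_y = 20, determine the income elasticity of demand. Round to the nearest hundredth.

At the given point, Q = 70 − 2.4(11) − 0.0066(7260) + 0.6(20) = 70 − 26.4 − 47.916 + 12 = 7.684.
∂Q/∂I = −0.0066, so E_I = -0.0066·(7260/7.684) ≈ -6.24.
E_I < 0: inferior good.

-6.24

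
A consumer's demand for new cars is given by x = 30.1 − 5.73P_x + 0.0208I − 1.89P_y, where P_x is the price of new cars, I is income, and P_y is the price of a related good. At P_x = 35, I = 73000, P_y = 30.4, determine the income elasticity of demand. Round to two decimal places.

1.18

First evaluate x: 30.1 − 5.73(35) + 0.0208(73000) − 1.89(30.4) = 30.1 − 200.55 + 1518.4 − 57.456 = 1290.494.
∂x/∂I = +0.0208, so E_I = 0.0208·(73000/1290.494) ≈ 1.18.
E_I > 1: normal good (luxury).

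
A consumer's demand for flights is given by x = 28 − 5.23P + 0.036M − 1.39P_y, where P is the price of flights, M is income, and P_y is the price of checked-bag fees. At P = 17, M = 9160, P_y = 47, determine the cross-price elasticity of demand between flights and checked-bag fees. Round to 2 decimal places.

-0.32

x = 28 − 5.23(17) + 0.036(9160) − 1.39(47) = 28 − 88.91 + 329.76 − 65.33 = 203.52.
∂x/∂P_y = −1.39, so E_xy = -1.39·(47/203.52) ≈ -0.32.
E_xy < 0: the goods are complements.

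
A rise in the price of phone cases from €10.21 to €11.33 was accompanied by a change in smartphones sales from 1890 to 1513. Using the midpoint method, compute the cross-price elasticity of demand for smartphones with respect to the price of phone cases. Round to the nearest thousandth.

%ΔQ_x = (1513 − 1890)/[(1890+1513)/2] = -377/1701.5 ≈ -0.2216.
%ΔP_y = (11.33 − 10.21)/[(10.21+11.33)/2] ≈ 0.1040.
E_xy = -0.2216/0.1040 ≈ -2.131.
E_xy < 0, so smartphones and phone cases are complements.

-2.131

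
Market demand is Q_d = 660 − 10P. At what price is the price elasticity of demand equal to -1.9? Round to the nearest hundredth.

43.24

Set −bP/(a − bP) = −1.9 ⇒ bP = 1.9(a − bP) ⇒ bP(1+1.9) = 1.9·a.
P = 1.9·660/(10·2.9) ≈ 43.24.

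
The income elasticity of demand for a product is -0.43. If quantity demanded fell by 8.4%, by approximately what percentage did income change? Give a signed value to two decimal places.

%ΔQ ≈ E × %ΔI ⇒ %ΔI = %ΔQ / E = (-8.4%)/(-0.43) ≈ 19.53%.

19.53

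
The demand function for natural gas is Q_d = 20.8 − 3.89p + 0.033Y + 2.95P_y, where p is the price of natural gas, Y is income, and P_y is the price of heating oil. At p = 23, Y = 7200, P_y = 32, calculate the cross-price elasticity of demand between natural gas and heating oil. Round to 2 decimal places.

At the given point, Q_d = 20.8 − 3.89(23) + 0.033(7200) + 2.95(32) = 20.8 − 89.47 + 237.6 + 94.4 = 263.33.
∂Q_d/∂P_y = +2.95, so E_xy = 2.95·(32/263.33) ≈ 0.36.
E_xy > 0: the goods are substitutes.

0.36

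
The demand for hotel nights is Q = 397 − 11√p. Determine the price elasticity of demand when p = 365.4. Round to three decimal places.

-0.563

At p = 365.4, Q = 186.7302.
dQ/dp = −11/(2√p) = −11/(2·19.1154).
Point elasticity E = (dQ/dp)·(p/Q) = -0.2877 × 365.4/186.7302 ≈ -0.563.
|E| < 1, so demand is inelastic at this price.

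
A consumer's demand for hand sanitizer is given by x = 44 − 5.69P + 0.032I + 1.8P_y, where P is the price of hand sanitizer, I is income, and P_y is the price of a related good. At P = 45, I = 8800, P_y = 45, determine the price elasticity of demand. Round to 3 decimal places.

-1.701

Substituting, x = 44 − 5.69(45) + 0.032(8800) + 1.8(45) = 44 − 256.05 + 281.6 + 81 = 150.55.
∂x/∂P = −5.69, so E_p = (−5.69)·(45/150.55) ≈ -1.701.
|E_p| > 1: demand is elastic.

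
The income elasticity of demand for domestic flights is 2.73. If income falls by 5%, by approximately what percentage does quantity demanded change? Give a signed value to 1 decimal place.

-13.7

%ΔQ ≈ E × %ΔI = (2.73) × (-5%) ≈ -13.7%.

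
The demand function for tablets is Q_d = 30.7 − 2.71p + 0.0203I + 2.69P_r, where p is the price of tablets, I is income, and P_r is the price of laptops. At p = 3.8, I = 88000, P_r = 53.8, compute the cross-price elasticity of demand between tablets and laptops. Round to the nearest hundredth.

At the given point, Q_d = 30.7 − 2.71(3.8) + 0.0203(88000) + 2.69(53.8) = 30.7 − 10.298 + 1786.4 + 144.722 = 1951.524.
∂Q_d/∂P_r = +2.69, so E_xy = 2.69·(53.8/1951.524) ≈ 0.07.
E_xy > 0: the goods are substitutes.

0.07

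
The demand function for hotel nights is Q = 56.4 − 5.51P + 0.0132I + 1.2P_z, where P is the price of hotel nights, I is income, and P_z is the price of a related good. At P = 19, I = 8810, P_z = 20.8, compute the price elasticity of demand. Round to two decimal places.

Q = 56.4 − 5.51(19) + 0.0132(8810) + 1.2(20.8) = 56.4 − 104.69 + 116.292 + 24.96 = 92.962.
∂Q/∂P = −5.51, so E_p = (−5.51)·(19/92.962) ≈ -1.13.
|E_p| > 1: demand is elastic.

-1.13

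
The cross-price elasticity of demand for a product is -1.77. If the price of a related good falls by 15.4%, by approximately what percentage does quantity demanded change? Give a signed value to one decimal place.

27.3

%ΔQ ≈ E × %ΔP_y = (-1.77) × (-15.4%) ≈ 27.3%.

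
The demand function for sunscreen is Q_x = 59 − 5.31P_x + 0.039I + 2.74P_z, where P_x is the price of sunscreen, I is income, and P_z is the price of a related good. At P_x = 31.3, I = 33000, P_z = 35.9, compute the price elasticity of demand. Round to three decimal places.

At the given point, Q_x = 59 − 5.31(31.3) + 0.039(33000) + 2.74(35.9) = 59 − 166.203 + 1287 + 98.366 = 1278.163.
∂Q_x/∂P_x = −5.31, so E_p = (−5.31)·(31.3/1278.163) ≈ -0.130.
|E_p| < 1: demand is inelastic.

-0.130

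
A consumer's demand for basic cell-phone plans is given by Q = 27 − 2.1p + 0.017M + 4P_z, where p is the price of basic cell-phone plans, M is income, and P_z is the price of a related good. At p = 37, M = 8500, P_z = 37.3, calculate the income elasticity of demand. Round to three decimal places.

At the given point, Q = 27 − 2.1(37) + 0.017(8500) + 4(37.3) = 27 − 77.7 + 144.5 + 149.2 = 243.
∂Q/∂M = +0.017, so E_I = 0.017·(8500/243) ≈ 0.595.
E_I ∈ (0,1): normal good (necessity).

0.595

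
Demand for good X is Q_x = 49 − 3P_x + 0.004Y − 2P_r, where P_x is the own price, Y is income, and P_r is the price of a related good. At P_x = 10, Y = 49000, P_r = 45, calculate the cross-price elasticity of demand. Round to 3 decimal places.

-0.720

Evaluating quantity at (P_x, Y, P_r) gives Q_x = 49 − 3(10) + 0.004(49000) − 2(45) = 49 − 30 + 196 − 90 = 125.
∂Q_x/∂P_r = −2, so E_xy = -2·(45/125) ≈ -0.720.
E_xy < 0: the goods are complements.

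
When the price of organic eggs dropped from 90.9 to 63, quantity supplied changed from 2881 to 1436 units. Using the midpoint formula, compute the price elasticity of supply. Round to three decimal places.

%ΔQ = (1436 − 2881)/[(2881 + 1436)/2] = -1445/2158.5 ≈ -0.6694.
%Δp = (63 − 90.9)/[(90.9 + 63)/2] = -27.9/76.95 ≈ -0.3626.
Arc elasticity E = %ΔQ/%Δp ≈ -0.6694/-0.3626 ≈ 1.846.
|E| > 1: supply is elastic over this range.

1.846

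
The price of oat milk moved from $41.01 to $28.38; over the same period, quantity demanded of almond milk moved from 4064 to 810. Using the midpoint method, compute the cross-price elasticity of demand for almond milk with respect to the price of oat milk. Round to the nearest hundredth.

%ΔQ_x = (810 − 4064)/[(4064+810)/2] = -3254/2437 ≈ -1.3352.
%ΔP_y = (28.38 − 41.01)/[(41.01+28.38)/2] ≈ -0.3640.
E_xy = -1.3352/-0.3640 ≈ 3.67.
E_xy > 0, so almond milk and oat milk are substitutes.

3.67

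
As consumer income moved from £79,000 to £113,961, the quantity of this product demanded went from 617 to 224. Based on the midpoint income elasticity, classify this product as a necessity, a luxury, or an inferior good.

%ΔQ = (224 − 617)/[(617+224)/2] = -393/420.5 ≈ -0.9346.
%ΔM = (113,961 − 79,000)/[(79,000+113,961)/2] = 34961/96480.5 ≈ 0.3624.
E_I = %ΔQ/%ΔM ≈ -2.579.
E_I < 0: inferior good.

inferior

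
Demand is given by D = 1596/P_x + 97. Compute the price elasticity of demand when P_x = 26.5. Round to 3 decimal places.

At P_x = 26.5, D = 157.2264.
dD/dP_x = −1596/P_x² = −2.2727.
Point elasticity E = (dD/dP_x)·(P_x/D) = -2.2727 × 26.5/157.2264 ≈ -0.383.
|E| < 1, so demand is inelastic at this price.

-0.383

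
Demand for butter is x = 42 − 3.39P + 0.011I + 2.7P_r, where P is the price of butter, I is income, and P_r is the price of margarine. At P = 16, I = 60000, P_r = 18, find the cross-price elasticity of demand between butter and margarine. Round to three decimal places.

Substituting, x = 42 − 3.39(16) + 0.011(60000) + 2.7(18) = 42 − 54.24 + 660 + 48.6 = 696.36.
∂x/∂P_r = +2.7, so E_xy = 2.7·(18/696.36) ≈ 0.070.
E_xy > 0: the goods are substitutes.

0.070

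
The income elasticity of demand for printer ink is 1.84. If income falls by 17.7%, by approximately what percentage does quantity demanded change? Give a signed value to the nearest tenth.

%ΔQ ≈ E × %ΔI = (1.84) × (-17.7%) ≈ -32.6%.

-32.6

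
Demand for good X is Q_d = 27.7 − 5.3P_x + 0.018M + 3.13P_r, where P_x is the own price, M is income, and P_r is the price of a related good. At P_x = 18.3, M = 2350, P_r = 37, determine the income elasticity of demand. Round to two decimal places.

First evaluate Q_d: 27.7 − 5.3(18.3) + 0.018(2350) + 3.13(37) = 27.7 − 96.99 + 42.3 + 115.81 = 88.82.
∂Q_d/∂M = +0.018, so E_I = 0.018·(2350/88.82) ≈ 0.48.
E_I ∈ (0,1): normal good (necessity).

0.48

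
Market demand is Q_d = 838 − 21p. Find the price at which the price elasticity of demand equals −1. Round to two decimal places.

For linear demand Q_d = a − bp, E = −bp/(a − bp). |E| = 1 ⇒ bp = a − bp ⇒ p = a/(2b).
p = 838/(2·21) ≈ 19.95.

19.95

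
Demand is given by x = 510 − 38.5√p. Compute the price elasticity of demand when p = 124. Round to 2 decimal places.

-2.64

At p = 124, x = 81.2821.
dx/dp = −38.5/(2√p) = −38.5/(2·11.1355).
Point elasticity E = (dx/dp)·(p/x) = -1.7287 × 124/81.2821 ≈ -2.64.
|E| > 1, so demand is elastic at this price.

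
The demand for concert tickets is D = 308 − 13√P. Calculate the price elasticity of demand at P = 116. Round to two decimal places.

-0.42

At P = 116, D = 167.9857.
dD/dP = −13/(2√P) = −13/(2·10.7703).
Point elasticity E = (dD/dP)·(P/D) = -0.6035 × 116/167.9857 ≈ -0.42.
|E| < 1, so demand is inelastic at this price.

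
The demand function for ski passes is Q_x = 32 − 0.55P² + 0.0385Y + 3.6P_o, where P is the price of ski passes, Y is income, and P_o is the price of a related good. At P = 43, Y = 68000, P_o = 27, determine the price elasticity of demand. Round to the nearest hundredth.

Evaluating quantity at (P, Y, P_o) gives Q_x = 32 − 0.55(43)² + 0.0385(68000) + 3.6(27) = 32 − 1016.95 + 2618 + 97.2 = 1730.25.
∂Q_x/∂P = −2·0.55·P = -47.3, so E_p = -47.3·(43/1730.25) ≈ -1.18.
|E_p| > 1: demand is elastic.

-1.18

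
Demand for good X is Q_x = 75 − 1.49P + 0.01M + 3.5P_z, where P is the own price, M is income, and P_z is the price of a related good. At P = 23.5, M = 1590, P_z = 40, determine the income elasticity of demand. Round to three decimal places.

0.081

At the given point, Q_x = 75 − 1.49(23.5) + 0.01(1590) + 3.5(40) = 75 − 35.015 + 15.9 + 140 = 195.885.
∂Q_x/∂M = +0.01, so E_I = 0.01·(1590/195.885) ≈ 0.081.
E_I ∈ (0,1): normal good (necessity).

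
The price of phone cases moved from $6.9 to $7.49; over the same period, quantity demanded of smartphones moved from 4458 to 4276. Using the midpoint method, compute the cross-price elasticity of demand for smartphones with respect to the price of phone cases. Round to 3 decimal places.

%ΔQ_x = (4276 − 4458)/[(4458+4276)/2] = -182/4367 ≈ -0.0417.
%ΔP_y = (7.49 − 6.9)/[(6.9+7.49)/2] ≈ 0.0820.
E_xy = -0.0417/0.0820 ≈ -0.508.
E_xy < 0, so smartphones and phone cases are complements.

-0.508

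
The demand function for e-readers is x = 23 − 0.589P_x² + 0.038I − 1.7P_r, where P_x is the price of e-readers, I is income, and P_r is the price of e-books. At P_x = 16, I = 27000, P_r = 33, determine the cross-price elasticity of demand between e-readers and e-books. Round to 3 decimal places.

-0.067

Evaluating quantity at (P_x, I, P_r) gives x = 23 − 0.589(16)² + 0.038(27000) − 1.7(33) = 23 − 150.784 + 1026 − 56.1 = 842.116.
∂x/∂P_r = −1.7, so E_xy = -1.7·(33/842.116) ≈ -0.067.
E_xy < 0: the goods are complements.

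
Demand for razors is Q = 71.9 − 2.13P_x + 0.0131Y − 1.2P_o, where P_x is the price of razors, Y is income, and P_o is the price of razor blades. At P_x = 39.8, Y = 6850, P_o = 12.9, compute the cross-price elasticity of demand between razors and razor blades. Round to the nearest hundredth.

Q = 71.9 − 2.13(39.8) + 0.0131(6850) − 1.2(12.9) = 71.9 − 84.774 + 89.735 − 15.48 = 61.381.
∂Q/∂P_o = −1.2, so E_xy = -1.2·(12.9/61.381) ≈ -0.25.
E_xy < 0: the goods are complements.

-0.25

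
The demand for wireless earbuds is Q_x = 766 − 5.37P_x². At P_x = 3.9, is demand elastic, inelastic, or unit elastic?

At P_x = 3.9, Q_x = 684.3223.
dQ_x/dP_x = −2·5.37·P_x = −41.886.
Point elasticity E = (dQ_x/dP_x)·(P_x/Q_x) = -41.886 × 3.9/684.3223 ≈ -0.239.
|E| ≈ 0.239 < 1, so demand is inelastic.

inelastic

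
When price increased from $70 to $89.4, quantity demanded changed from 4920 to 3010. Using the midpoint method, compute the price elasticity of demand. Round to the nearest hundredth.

%Δq = (3010 − 4920)/[(4920 + 3010)/2] = -1910/3965 ≈ -0.4817.
%ΔP = (89.4 − 70)/[(70 + 89.4)/2] = 19.4/79.7 ≈ 0.2434.
Arc elasticity E = %Δq/%ΔP ≈ -0.4817/0.2434 ≈ -1.98.
|E| > 1: demand is elastic over this range.

-1.98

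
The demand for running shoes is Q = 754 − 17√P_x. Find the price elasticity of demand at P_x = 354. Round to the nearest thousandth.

-0.368

At P_x = 354, Q = 434.1469.
dQ/dP_x = −17/(2√P_x) = −17/(2·18.8149).
Point elasticity E = (dQ/dP_x)·(P_x/Q) = -0.4518 × 354/434.1469 ≈ -0.368.
|E| < 1, so demand is inelastic at this price.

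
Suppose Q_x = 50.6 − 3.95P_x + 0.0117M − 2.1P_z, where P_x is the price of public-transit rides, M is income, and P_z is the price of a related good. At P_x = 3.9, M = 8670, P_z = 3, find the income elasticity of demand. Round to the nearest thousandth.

0.778

Substituting, Q_x = 50.6 − 3.95(3.9) + 0.0117(8670) − 2.1(3) = 50.6 − 15.405 + 101.439 − 6.3 = 130.334.
∂Q_x/∂M = +0.0117, so E_I = 0.0117·(8670/130.334) ≈ 0.778.
E_I ∈ (0,1): normal good (necessity).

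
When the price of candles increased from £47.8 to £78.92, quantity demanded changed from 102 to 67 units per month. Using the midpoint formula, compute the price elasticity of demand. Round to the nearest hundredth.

%Δq = (67 − 102)/[(102 + 67)/2] = -35/84.5 ≈ -0.4142.
%ΔP = (78.92 − 47.8)/[(47.8 + 78.92)/2] = 31.12/63.36 ≈ 0.4912.
Arc elasticity E = %Δq/%ΔP ≈ -0.4142/0.4912 ≈ -0.84.
|E| < 1: demand is inelastic over this range.

-0.84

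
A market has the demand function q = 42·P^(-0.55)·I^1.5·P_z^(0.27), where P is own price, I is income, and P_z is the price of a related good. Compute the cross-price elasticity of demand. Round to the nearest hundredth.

0.27

For a Cobb–Douglas (constant-elasticity) form q = A·P_z^α·…, the elasticity with respect to P_z equals the exponent α at every point.
Here the exponent on P_z is 0.27, so the cross-price elasticity of demand is 0.27.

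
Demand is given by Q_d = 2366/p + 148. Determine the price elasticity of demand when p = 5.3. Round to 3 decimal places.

At p = 5.3, Q_d = 594.4151.
dQ_d/dp = −2366/p² = −84.2293.
Point elasticity E = (dQ_d/dp)·(p/Q_d) = -84.2293 × 5.3/594.4151 ≈ -0.751.
|E| < 1, so demand is inelastic at this price.

-0.751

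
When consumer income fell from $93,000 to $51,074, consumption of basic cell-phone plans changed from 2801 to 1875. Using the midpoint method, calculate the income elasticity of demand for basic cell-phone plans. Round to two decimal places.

0.68

%ΔQ = (1875 − 2801)/[(2801+1875)/2] = -926/2338 ≈ -0.3961.
%ΔI = (51,074 − 93,000)/[(93,000+51,074)/2] = -41926/72037 ≈ -0.5820.
E_I = %ΔQ/%ΔI ≈ 0.68.
E_I ∈ (0,1): normal good (necessity).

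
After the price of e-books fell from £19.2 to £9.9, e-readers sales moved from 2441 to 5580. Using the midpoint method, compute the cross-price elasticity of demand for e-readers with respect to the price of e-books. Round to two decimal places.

-1.22

%ΔQ_x = (5580 − 2441)/[(2441+5580)/2] = 3139/4010.5 ≈ 0.7827.
%ΔP_y = (9.9 − 19.2)/[(19.2+9.9)/2] ≈ -0.6392.
E_xy = 0.7827/-0.6392 ≈ -1.22.
E_xy < 0, so e-readers and e-books are complements.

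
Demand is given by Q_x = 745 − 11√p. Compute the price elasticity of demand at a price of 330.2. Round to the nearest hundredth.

-0.18

At p = 330.2, Q_x = 545.1145.
dQ_x/dp = −11/(2√p) = −11/(2·18.1714).
Point elasticity E = (dQ_x/dp)·(p/Q_x) = -0.3027 × 330.2/545.1145 ≈ -0.18.
|E| < 1, so demand is inelastic at this price.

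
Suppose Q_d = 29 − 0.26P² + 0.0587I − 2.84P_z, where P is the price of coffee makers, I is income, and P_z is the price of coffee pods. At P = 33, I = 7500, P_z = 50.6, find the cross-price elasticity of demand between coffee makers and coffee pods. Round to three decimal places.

Evaluating quantity at (P, I, P_z) gives Q_d = 29 − 0.26(33)² + 0.0587(7500) − 2.84(50.6) = 29 − 283.14 + 440.25 − 143.704 = 42.406.
∂Q_d/∂P_z = −2.84, so E_xy = -2.84·(50.6/42.406) ≈ -3.389.
E_xy < 0: the goods are complements.

-3.389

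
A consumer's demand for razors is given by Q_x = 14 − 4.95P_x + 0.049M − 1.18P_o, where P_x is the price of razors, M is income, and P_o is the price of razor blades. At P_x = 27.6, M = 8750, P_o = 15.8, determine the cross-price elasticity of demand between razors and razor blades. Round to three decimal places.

-0.065

At the given point, Q_x = 14 − 4.95(27.6) + 0.049(8750) − 1.18(15.8) = 14 − 136.62 + 428.75 − 18.644 = 287.486.
∂Q_x/∂P_o = −1.18, so E_xy = -1.18·(15.8/287.486) ≈ -0.065.
E_xy < 0: the goods are complements.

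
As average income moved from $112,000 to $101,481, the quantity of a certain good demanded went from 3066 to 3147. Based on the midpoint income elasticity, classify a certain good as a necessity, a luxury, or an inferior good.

%ΔQ = (3147 − 3066)/[(3066+3147)/2] = 81/3106.5 ≈ 0.0261.
%ΔI = (101,481 − 112,000)/[(112,000+101,481)/2] = -10519/106740.5 ≈ -0.0985.
E_I = %ΔQ/%ΔI ≈ -0.265.
E_I < 0: inferior good.

inferior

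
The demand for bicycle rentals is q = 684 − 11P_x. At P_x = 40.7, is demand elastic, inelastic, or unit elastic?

At P_x = 40.7, q = 236.3.
dq/dP_x = −11.
Point elasticity E = (dq/dP_x)·(P_x/q) = -11 × 40.7/236.3 ≈ -1.895.
|E| ≈ 1.895 > 1, so demand is elastic.

elastic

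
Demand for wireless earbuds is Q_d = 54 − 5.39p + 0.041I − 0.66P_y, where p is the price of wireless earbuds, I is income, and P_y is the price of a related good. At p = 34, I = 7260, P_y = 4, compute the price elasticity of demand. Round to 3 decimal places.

-1.106

First evaluate Q_d: 54 − 5.39(34) + 0.041(7260) − 0.66(4) = 54 − 183.26 + 297.66 − 2.64 = 165.76.
∂Q_d/∂p = −5.39, so E_p = (−5.39)·(34/165.76) ≈ -1.106.
|E_p| > 1: demand is elastic.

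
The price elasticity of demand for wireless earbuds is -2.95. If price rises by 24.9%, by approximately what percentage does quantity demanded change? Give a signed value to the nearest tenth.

%ΔQ ≈ E × %ΔP = (-2.95) × (24.9%) ≈ -73.5%.

-73.5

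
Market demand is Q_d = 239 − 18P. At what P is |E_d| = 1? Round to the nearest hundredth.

6.64

For linear demand Q_d = a − bP, E = −bP/(a − bP). |E| = 1 ⇒ bP = a − bP ⇒ P = a/(2b).
P = 239/(2·18) ≈ 6.64.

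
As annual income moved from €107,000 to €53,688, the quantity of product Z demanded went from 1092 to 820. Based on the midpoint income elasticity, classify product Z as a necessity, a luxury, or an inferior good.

necessity

%ΔQ = (820 − 1092)/[(1092+820)/2] = -272/956 ≈ -0.2845.
%ΔY = (53,688 − 107,000)/[(107,000+53,688)/2] = -53312/80344 ≈ -0.6635.
E_I = %ΔQ/%ΔY ≈ 0.429.
E_I ∈ (0,1): normal good (necessity).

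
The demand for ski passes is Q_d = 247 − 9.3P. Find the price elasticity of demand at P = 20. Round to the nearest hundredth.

-3.05

At P = 20, Q_d = 61.
dQ_d/dP = −9.3.
Point elasticity E = (dQ_d/dP)·(P/Q_d) = -9.3 × 20/61 ≈ -3.05.
|E| > 1, so demand is elastic at this price.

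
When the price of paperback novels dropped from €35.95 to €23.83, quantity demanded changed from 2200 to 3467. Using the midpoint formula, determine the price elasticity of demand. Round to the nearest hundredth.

%ΔQ = (3467 − 2200)/[(2200 + 3467)/2] = 1267/2833.5 ≈ 0.4472.
%ΔP = (23.83 − 35.95)/[(35.95 + 23.83)/2] = -12.12/29.89 ≈ -0.4055.
Arc elasticity E = %ΔQ/%ΔP ≈ 0.4472/-0.4055 ≈ -1.10.
|E| > 1: demand is elastic over this range.

-1.10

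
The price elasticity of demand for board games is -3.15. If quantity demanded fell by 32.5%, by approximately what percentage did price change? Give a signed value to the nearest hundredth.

%ΔQ ≈ E × %ΔP ⇒ %ΔP = %ΔQ / E = (-32.5%)/(-3.15) ≈ 10.32%.

10.32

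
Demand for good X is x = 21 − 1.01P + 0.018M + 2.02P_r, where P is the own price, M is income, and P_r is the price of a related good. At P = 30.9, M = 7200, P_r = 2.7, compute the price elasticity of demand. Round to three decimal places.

x = 21 − 1.01(30.9) + 0.018(7200) + 2.02(2.7) = 21 − 31.209 + 129.6 + 5.454 = 124.845.
∂x/∂P = −1.01, so E_p = (−1.01)·(30.9/124.845) ≈ -0.250.
|E_p| < 1: demand is inelastic.

-0.250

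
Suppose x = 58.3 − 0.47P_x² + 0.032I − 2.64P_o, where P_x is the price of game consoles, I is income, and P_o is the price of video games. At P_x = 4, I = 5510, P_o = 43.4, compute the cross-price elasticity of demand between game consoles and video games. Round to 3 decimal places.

Substituting, x = 58.3 − 0.47(4)² + 0.032(5510) − 2.64(43.4) = 58.3 − 7.52 + 176.32 − 114.576 = 112.524.
∂x/∂P_o = −2.64, so E_xy = -2.64·(43.4/112.524) ≈ -1.018.
E_xy < 0: the goods are complements.

-1.018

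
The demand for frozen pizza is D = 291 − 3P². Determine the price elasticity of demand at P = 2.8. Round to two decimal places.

-0.18

At P = 2.8, D = 267.48.
dD/dP = −2·3·P = −16.8.
Point elasticity E = (dD/dP)·(P/D) = -16.8 × 2.8/267.48 ≈ -0.18.
|E| < 1, so demand is inelastic at this price.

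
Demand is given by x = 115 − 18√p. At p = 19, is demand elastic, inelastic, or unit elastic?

At p = 19, x = 36.5398.
dx/dp = −18/(2√p) = −18/(2·4.3589).
Point elasticity E = (dx/dp)·(p/x) = -2.0647 × 19/36.5398 ≈ -1.074.
|E| ≈ 1.074 > 1, so demand is elastic.

elastic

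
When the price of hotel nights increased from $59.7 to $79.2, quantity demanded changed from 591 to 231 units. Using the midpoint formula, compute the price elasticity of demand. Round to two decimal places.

-3.12

%ΔQ = (231 − 591)/[(591 + 231)/2] = -360/411 ≈ -0.8759.
%ΔP = (79.2 − 59.7)/[(59.7 + 79.2)/2] = 19.5/69.45 ≈ 0.2808.
Arc elasticity E = %ΔQ/%ΔP ≈ -0.8759/0.2808 ≈ -3.12.
|E| > 1: demand is elastic over this range.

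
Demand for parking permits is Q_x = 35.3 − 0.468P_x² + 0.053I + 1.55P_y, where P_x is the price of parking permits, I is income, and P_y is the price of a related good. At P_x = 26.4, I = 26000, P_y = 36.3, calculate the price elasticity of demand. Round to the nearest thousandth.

Evaluating quantity at (P_x, I, P_y) gives Q_x = 35.3 − 0.468(26.4)² + 0.053(26000) + 1.55(36.3) = 35.3 − 326.1773 + 1378 + 56.265 = 1143.3877.
∂Q_x/∂P_x = −2·0.468·P_x = -24.7104, so E_p = -24.7104·(26.4/1143.3877) ≈ -0.571.
|E_p| < 1: demand is inelastic.

-0.571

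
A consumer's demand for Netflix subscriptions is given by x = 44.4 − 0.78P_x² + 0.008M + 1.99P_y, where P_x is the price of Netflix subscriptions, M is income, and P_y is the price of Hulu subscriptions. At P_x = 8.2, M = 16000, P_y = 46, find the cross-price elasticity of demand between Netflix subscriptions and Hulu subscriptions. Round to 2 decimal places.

0.43

Evaluating quantity at (P_x, M, P_y) gives x = 44.4 − 0.78(8.2)² + 0.008(16000) + 1.99(46) = 44.4 − 52.4472 + 128 + 91.54 = 211.4928.
∂x/∂P_y = +1.99, so E_xy = 1.99·(46/211.4928) ≈ 0.43.
E_xy > 0: the goods are substitutes.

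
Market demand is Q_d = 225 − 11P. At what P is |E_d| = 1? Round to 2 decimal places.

10.23

For linear demand Q_d = a − bP, E = −bP/(a − bP). |E| = 1 ⇒ bP = a − bP ⇒ P = a/(2b).
P = 225/(2·11) ≈ 10.23.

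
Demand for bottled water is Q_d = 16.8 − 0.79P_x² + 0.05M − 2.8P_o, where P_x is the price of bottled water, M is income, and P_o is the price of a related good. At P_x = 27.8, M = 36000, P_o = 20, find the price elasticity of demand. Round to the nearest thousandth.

-1.062

First evaluate Q_d: 16.8 − 0.79(27.8)² + 0.05(36000) − 2.8(20) = 16.8 − 610.5436 + 1800 − 56 = 1150.2564.
∂Q_d/∂P_x = −2·0.79·P_x = -43.924, so E_p = -43.924·(27.8/1150.2564) ≈ -1.062.
|E_p| > 1: demand is elastic.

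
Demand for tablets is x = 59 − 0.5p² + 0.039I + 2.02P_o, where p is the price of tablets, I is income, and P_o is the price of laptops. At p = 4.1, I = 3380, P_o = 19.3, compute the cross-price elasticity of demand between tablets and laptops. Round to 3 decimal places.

0.176

At the given point, x = 59 − 0.5(4.1)² + 0.039(3380) + 2.02(19.3) = 59 − 8.405 + 131.82 + 38.986 = 221.401.
∂x/∂P_o = +2.02, so E_xy = 2.02·(19.3/221.401) ≈ 0.176.
E_xy > 0: the goods are substitutes.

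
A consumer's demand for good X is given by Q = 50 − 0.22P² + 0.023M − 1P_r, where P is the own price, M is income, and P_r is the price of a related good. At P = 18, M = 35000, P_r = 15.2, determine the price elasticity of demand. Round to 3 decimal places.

-0.185

First evaluate Q: 50 − 0.22(18)² + 0.023(35000) − 1(15.2) = 50 − 71.28 + 805 − 15.2 = 768.52.
∂Q/∂P = −2·0.22·P = -7.92, so E_p = -7.92·(18/768.52) ≈ -0.185.
|E_p| < 1: demand is inelastic.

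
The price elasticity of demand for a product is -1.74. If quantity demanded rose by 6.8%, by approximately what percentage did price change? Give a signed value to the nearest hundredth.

-3.91

%ΔQ ≈ E × %ΔP ⇒ %ΔP = %ΔQ / E = (6.8%)/(-1.74) ≈ -3.91%.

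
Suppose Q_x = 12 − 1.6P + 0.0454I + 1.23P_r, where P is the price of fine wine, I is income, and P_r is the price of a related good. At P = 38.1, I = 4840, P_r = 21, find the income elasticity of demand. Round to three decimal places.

1.118

Substituting, Q_x = 12 − 1.6(38.1) + 0.0454(4840) + 1.23(21) = 12 − 60.96 + 219.736 + 25.83 = 196.606.
∂Q_x/∂I = +0.0454, so E_I = 0.0454·(4840/196.606) ≈ 1.118.
E_I > 1: normal good (luxury).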